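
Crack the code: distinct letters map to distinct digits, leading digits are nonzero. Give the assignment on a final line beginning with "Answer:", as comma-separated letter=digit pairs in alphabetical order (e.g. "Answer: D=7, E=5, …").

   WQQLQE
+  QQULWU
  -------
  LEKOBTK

Step 1. [L] adding two 6-digit numbers gives at most 6+1 digits, and here it does — L is that final carry and must be 1. So L=1.
Step 2. [col 1: E + U ≡ K (mod 10)] several values work for U in column 1 (E + U ≡ K (mod 10), carry-in 0); try U=2. So U=2.
Step 3. [col 1: E + U ≡ K (mod 10)] column 1 (E + U ≡ K (mod 10), carry-in 0) doesn't pin E yet; pick E=5 and continue, so E=5.
Step 4. [col 1: E + U ≡ K (mod 10)] from column 1 (E=5, U=2, carry-in 0, digits 1,2,5 already taken and all letters distinct): K must equal 7, so K=7.
Step 5. [col 2: Q + W ≡ T (mod 10)] Q=8 is one option consistent with column 2 (Q + W ≡ T (mod 10), carry-in 0) — take it ⇒ Q=8.
Step 6. [col 2: Q + W ≡ T (mod 10)] column 2 reads Q+W+carry(0)=T with Q=8; with digits 1,2,5,7,8 already taken and all letters distinct, the only value for W is 6. So W=6.
Step 7. [col 2: Q + W ≡ T (mod 10)] in column 2 we have Q+W≡T with carry-in 0; given Q=8, W=6 and digits 1,2,5,6,7,8 already taken and all letters distinct, that pins T to 4. So T=4.
Step 8. [col 3: L + L ≡ B (mod 10)] in column 3 we have L+L≡B with carry-in 1; given L=1 and digits 1,2,4,5,6,7,8 already taken and all letters distinct, that pins B to 3 ⇒ B=3.
Step 9. [col 4: Q + U ≡ O (mod 10)] column 4: given Q=8, U=2, carry-in 0, and digits 1,2,3,4,5,6,7,8 already taken and all letters distinct, Q+U≡O (mod 10) forces O=0 ⇒ O=0.

Answer: B=3, E=5, K=7, L=1, O=0, Q=8, T=4, U=2, W=6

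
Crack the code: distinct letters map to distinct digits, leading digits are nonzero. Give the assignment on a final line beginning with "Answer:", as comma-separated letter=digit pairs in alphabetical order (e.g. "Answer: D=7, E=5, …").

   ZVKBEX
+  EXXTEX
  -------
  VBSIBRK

Step 1. [col 1: X + X ≡ K (mod 10)] K=8 is one option consistent with column 1 (X + X ≡ K (mod 10), carry-in 0) — take it ⇒ K=8.
Step 2. [V] adding two 6-digit numbers gives at most 6+1 digits, and here it does — V is that final carry and must be 1, so V=1.
Step 3. [col 1: X + X ≡ K (mod 10)] several values work for X in column 1 (X + X ≡ K (mod 10), carry-in 0); try X=4, so X=4.
Step 4. [col 2: E + E ≡ R (mod 10)] no forcing yet in column 2 (carry-in 0); R=0 is free and consistent — try it, so R=0.
Step 5. [col 2: E + E ≡ R (mod 10)] in column 2 we have E+E≡R with carry-in 0; given R=0 and digits 0,1,4,8 already taken and all letters distinct, that pins E to 5 ⇒ E=5.
Step 6. [col 3: B + T ≡ B (mod 10)] from column 3 (nothing yet, carry-in 1, digits 0,1,4,5,8 already taken and all letters distinct): T must equal 9, so T=9.
Step 7. [col 3: B + T ≡ B (mod 10)] B=2 is one option consistent with column 3 (B + T ≡ B (mod 10), carry-in 1) — take it ⇒ B=2.
Step 8. [col 4: K + X ≡ I (mod 10)] from column 4 (K=8, X=4, carry-in 1, digits 0,1,2,4,5,8,9 already taken and all letters distinct): I must equal 3. So I=3.
Step 9. [col 5: V + X ≡ S (mod 10)] column 5 reads V+X+carry(1)=S with V=1, X=4; with digits 0,1,2,3,4,5,8,9 already taken and all letters distinct, the only value for S is 6 ⇒ S=6.
Step 10. [col 6: Z + E ≡ B (mod 10)] column 6 reads Z+E+carry(0)=B with E=5, B=2; with digits 0,1,2,3,4,5,6,8,9 already taken and all letters distinct, the only value for Z is 7, so Z=7.

Answer: B=2, E=5, I=3, K=8, R=0, S=6, T=9, V=1, X=4, Z=7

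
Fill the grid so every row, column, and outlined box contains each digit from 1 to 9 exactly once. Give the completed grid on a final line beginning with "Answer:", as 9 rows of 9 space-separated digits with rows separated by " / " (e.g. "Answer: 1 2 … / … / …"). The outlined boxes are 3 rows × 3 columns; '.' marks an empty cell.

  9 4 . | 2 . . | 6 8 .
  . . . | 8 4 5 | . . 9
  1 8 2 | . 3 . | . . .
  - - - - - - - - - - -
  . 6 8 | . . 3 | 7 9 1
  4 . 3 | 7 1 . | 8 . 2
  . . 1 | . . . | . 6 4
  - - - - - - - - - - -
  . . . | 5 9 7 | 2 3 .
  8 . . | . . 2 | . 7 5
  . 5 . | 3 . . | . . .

Step 1. [r9c6∈{1,4,6,8}] col 6 places 4 nowhere but r9c6. So r9c6=4.
Step 2. [r7c1∈{6}] r7c1 is down to just 6. So r7c1=6.
Step 3. [r6c2∈{2,7,9}] 2 has one home in col 2: r6c2, so r6c2=2.
Step 4. [r2c2∈{3,7}] in col 2, 7 fits only at r2c2. So r2c2=7.
Step 5. [r8c7∈{1,4,9}] box 9 places 4 nowhere but r8c7 ⇒ r8c7=4.
Step 6. [r9c5∈{6,8}] 8 has one home in box 8: r9c5 ⇒ r9c5=8.
Step 7. [r6c5∈{5}] r6c5 is down to just 5. So r6c5=5.
Step 8. [r6c4∈{9}] r6c4 is down to just 9 ⇒ r6c4=9.
Step 9. [r8c4∈{1,6}] in col 4, 1 fits only at r8c4. So r8c4=1.
Step 10. [r9c7∈{1,9}] across col 7, 9 lands solely at r9c7 ⇒ r9c7=9.
Step 11. [r1c9∈{3,7}] row 1 places 3 nowhere but r1c9 ⇒ r1c9=3.
Step 12. [r5c8∈{5}] r5c8 has the single candidate 5, so r5c8=5.
Step 13. [r9c3∈{7}] only 7 remains possible at r9c3, so r9c3=7.
Step 14. [r8c3∈{9}] r8c3 is down to just 9 ⇒ r8c3=9.
Step 15. [r3c6∈{6,9}] row 3 places 9 nowhere but r3c6. So r3c6=9.
Step 16. [r2c8∈{1,2}] r2c8 is the only open cell in row 2 admitting 2, so r2c8=2.
Step 17. [r6c1∈{7}] r6c1 is down to just 7. So r6c1=7.
Step 18. [r4c4∈{4}] r4c4 is down to just 4, so r4c4=4.
Step 19. [r1c6∈{1}] only 1 remains possible at r1c6 ⇒ r1c6=1.
Step 20. [r8c5∈{6}] r8c5 has the single candidate 6. So r8c5=6.
Step 21. [r7c9∈{8}] nothing but 8 survives at r7c9 ⇒ r7c9=8.
Step 22. [r5c2∈{9}] nothing but 9 survives at r5c2, so r5c2=9.
Step 23. [r6c6∈{8}] only 8 remains possible at r6c6, so r6c6=8.
Step 24. [r7c3∈{4}] r7c3 has the single candidate 4. So r7c3=4.
Step 25. [r3c9∈{7}] nothing but 7 survives at r3c9. So r3c9=7.
Step 26. [r9c9∈{6}] r9c9's peers cover all but 6. So r9c9=6.
Step 27. [r7c2∈{1}] nothing but 1 survives at r7c2. So r7c2=1.
Step 28. [r4c5∈{2}] only 2 remains possible at r4c5, so r4c5=2.
Step 29. [r1c5∈{7}] r1c5 has the single candidate 7, so r1c5=7.
Step 30. [r2c1∈{3}] r2c1 is down to just 3. So r2c1=3.
Step 31. [r2c3∈{6}] nothing but 6 survives at r2c3 ⇒ r2c3=6.
Step 32. [r3c8∈{4}] r3c8's peers cover all but 4, so r3c8=4.
Step 33. [r2c7∈{1}] nothing but 1 survives at r2c7, so r2c7=1.
Step 34. [r4c1∈{5}] only 5 remains possible at r4c1 ⇒ r4c1=5.
Step 35. [r5c6∈{6}] r5c6's peers cover all but 6 ⇒ r5c6=6.
Step 36. [r3c4∈{6}] r3c4 has the single candidate 6. So r3c4=6.
Step 37. [r3c7∈{5}] nothing but 5 survives at r3c7. So r3c7=5.
Step 38. [r9c1∈{2}] r9c1 has the single candidate 2 ⇒ r9c1=2.
Step 39. [r9c8∈{1}] r9c8 has the single candidate 1, so r9c8=1.
Step 40. [r1c3∈{5}] r1c3 has the single candidate 5. So r1c3=5.
Step 41. [r6c7∈{3}] nothing but 3 survives at r6c7, so r6c7=3.
Step 42. [r8c2∈{3}] only 3 remains possible at r8c2. So r8c2=3.

Answer: 9 4 5 2 7 1 6 8 3 / 3 7 6 8 4 5 1 2 9 / 1 8 2 6 3 9 5 4 7 / 5 6 8 4 2 3 7 9 1 / 4 9 3 7 1 6 8 5 2 / 7 2 1 9 5 8 3 6 4 / 6 1 4 5 9 7 2 3 8 / 8 3 9 1 6 2 4 7 5 / 2 5 7 3 8 4 9 1 6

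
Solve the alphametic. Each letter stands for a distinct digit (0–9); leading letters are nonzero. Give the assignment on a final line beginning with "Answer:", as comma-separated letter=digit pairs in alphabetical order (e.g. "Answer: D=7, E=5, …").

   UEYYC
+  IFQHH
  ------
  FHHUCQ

Step 1. [col 1: C + H ≡ Q (mod 10)] column 1 (C + H ≡ Q (mod 10), carry-in 0) doesn't pin H yet; pick H=2 and continue ⇒ H=2.
Step 2. [col 1: C + H ≡ Q (mod 10)] Q=9 is one option consistent with column 1 (C + H ≡ Q (mod 10), carry-in 0) — take it ⇒ Q=9.
Step 3. [col 1: C + H ≡ Q (mod 10)] in column 1 we have C+H≡Q with carry-in 0; given H=2, Q=9 and digits 2,9 already taken and all letters distinct, that pins C to 7, so C=7.
Step 4. [F] the sum has 6 digits but both addends have 5; that extra leading digit F is the final carry, namely 1, so F=1.
Step 5. [col 2: Y + H ≡ C (mod 10)] in column 2 we have Y+H≡C with carry-in 0; given H=2, C=7 and digits 1,2,7,9 already taken and all letters distinct, that pins Y to 5 ⇒ Y=5.
Step 6. [col 3: Y + Q ≡ U (mod 10)] in column 3 we have Y+Q≡U with carry-in 0; given Y=5, Q=9 and digits 1,2,5,7,9 already taken and all letters distinct, that pins U to 4. So U=4.
Step 7. [col 4: E + F ≡ H (mod 10)] column 4: given F=1, H=2, carry-in 1, and digits 1,2,4,5,7,9 already taken and all letters distinct, E+F≡H (mod 10) forces E=0. So E=0.
Step 8. [col 5: U + I ≡ H (mod 10)] in column 5 we have U+I≡H with carry-in 0; given U=4, H=2 and digits 0,1,2,4,5,7,9 already taken and all letters distinct, that pins I to 8, so I=8.

Answer: C=7, E=0, F=1, H=2, I=8, Q=9, U=4, Y=5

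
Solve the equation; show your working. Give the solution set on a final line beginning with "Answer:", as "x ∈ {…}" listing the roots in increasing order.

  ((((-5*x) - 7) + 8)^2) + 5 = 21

Step 1. [((((-5*x) - 7) + 8)^2) + 5 = 21] the outer +5 inverts by subtracting 5 ⇒ sub: (((-5*x) - 7) + 8)^2 = 16.
Step 2. [(((-5*x) - 7) + 8)^2 = 16] LHS squared, RHS 16 ≥ 0: apply √ (±) ⇒ sqrt: ((-5*x) - 7) + 8 = 4 or -4.
Step 3. [((-5*x) - 7) + 8 = 4 or -4] subtract 8: x sits inside (… + 8) ⇒ sub: (-5*x) - 7 = -4 or -12.
Step 4. [(-5*x) - 7 = -4 or -12] -7 is outermost — add 7 both sides. So sub: -5*x = 3 or -5.
Step 5. [-5*x = 3 or -5] -5·(inner) — divide through by -5 ⇒ div: x = -3/5 or 1.

Answer: x ∈ {-3/5, 1}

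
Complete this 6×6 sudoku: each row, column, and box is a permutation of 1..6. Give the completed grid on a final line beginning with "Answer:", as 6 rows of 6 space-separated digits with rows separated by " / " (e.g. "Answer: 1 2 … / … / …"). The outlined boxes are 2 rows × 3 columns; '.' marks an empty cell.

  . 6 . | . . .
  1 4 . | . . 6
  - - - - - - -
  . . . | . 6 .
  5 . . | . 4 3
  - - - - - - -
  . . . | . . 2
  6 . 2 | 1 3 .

Step 1. [r5c5∈{5}] nothing but 5 survives at r5c5, so r5c5=5.
Step 2. [r4c4∈{2}] r4c4's peers cover all but 2, so r4c4=2.
Step 3. [r3c6∈{1,5}] 1 has one home in box 4: r3c6 ⇒ r3c6=1.
Step 4. [r1c6∈{4,5}] 5 has one home in col 6: r1c6. So r1c6=5.
Step 5. [r1c3∈{3}] only 3 remains possible at r1c3, so r1c3=3.
Step 6. [r3c3∈{4}] r3c3 has the single candidate 4 ⇒ r3c3=4.
Step 7. [r4c2∈{1}] nothing but 1 survives at r4c2, so r4c2=1.
Step 8. [r1c1∈{2}] nothing but 2 survives at r1c1, so r1c1=2.
Step 9. [r5c1∈{3,4}] across col 1, 4 lands solely at r5c1 ⇒ r5c1=4.
Step 10. [r3c1∈{3}] only 3 remains possible at r3c1 ⇒ r3c1=3.
Step 11. [r3c2∈{2}] r3c2 is down to just 2. So r3c2=2.
Step 12. [r4c3∈{6}] r4c3 is down to just 6. So r4c3=6.
Step 13. [r2c5∈{2}] only 2 remains possible at r2c5, so r2c5=2.
Step 14. [r1c4∈{4}] only 4 remains possible at r1c4 ⇒ r1c4=4.
Step 15. [r5c4∈{6}] r5c4's peers cover all but 6. So r5c4=6.
Step 16. [r6c6∈{4}] r6c6 has the single candidate 4. So r6c6=4.
Step 17. [r5c3∈{1}] r5c3's peers cover all but 1 ⇒ r5c3=1.
Step 18. [r3c4∈{5}] r3c4 has the single candidate 5, so r3c4=5.
Step 19. [r5c2∈{3}] r5c2's peers cover all but 3, so r5c2=3.
Step 20. [r2c3∈{5}] nothing but 5 survives at r2c3, so r2c3=5.
Step 21. [r2c4∈{3}] nothing but 3 survives at r2c4 ⇒ r2c4=3.
Step 22. [r6c2∈{5}] r6c2's peers cover all but 5. So r6c2=5.
Step 23. [r1c5∈{1}] only 1 remains possible at r1c5, so r1c5=1.

Answer: 2 6 3 4 1 5 / 1 4 5 3 2 6 / 3 2 4 5 6 1 / 5 1 6 2 4 3 / 4 3 1 6 5 2 / 6 5 2 1 3 4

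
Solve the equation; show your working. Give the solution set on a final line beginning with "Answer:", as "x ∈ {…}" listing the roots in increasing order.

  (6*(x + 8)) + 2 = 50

Step 1. [(6*(x + 8)) + 2 = 50] +2 is outermost — subtract 2 both sides. So sub: 6*(x + 8) = 48.
Step 2. [6*(x + 8) = 48] leading coefficient 6: divide by 6, so div: x + 8 = 8.
Step 3. [x + 8 = 8] the outer +8 inverts by subtracting 8 ⇒ sub: x = 0.

Answer: x ∈ {0}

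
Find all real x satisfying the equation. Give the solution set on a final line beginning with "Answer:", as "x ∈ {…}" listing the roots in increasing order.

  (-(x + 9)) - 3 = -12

Step 1. [(-(x + 9)) - 3 = -12] peel the -3: add 3 from each side, so sub: -(x + 9) = -9.
Step 2. [-(x + 9) = -9] flip signs both sides, so neg: x + 9 = 9.
Step 3. [x + 9 = 9] 9 comes off first (subtract 9). So sub: x = 0.

Answer: x ∈ {0}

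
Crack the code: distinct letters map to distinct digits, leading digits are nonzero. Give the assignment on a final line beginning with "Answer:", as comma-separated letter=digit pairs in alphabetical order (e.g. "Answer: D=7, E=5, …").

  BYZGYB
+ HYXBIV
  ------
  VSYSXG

Step 1. [col 1: B + V ≡ G (mod 10)] column 1 (B + V ≡ G (mod 10), carry-in 0) doesn't pin G yet; pick G=9 and continue ⇒ G=9.
Step 2. [col 1: B + V ≡ G (mod 10)] no forcing yet in column 1 (carry-in 0); B=2 is free and consistent — try it. So B=2.
Step 3. [col 1: B + V ≡ G (mod 10)] from column 1 (B=2, G=9, carry-in 0, digits 2,9 already taken and all letters distinct): V must equal 7, so V=7.
Step 4. [col 2: Y + I ≡ X (mod 10)] column 2 (Y + I ≡ X (mod 10), carry-in 0) doesn't pin I yet; pick I=3 and continue, so I=3.
Step 5. [col 2: Y + I ≡ X (mod 10)] column 2 (Y + I ≡ X (mod 10), carry-in 0) doesn't pin Y yet; pick Y=5 and continue. So Y=5.
Step 6. [col 2: Y + I ≡ X (mod 10)] column 2 reads Y+I+carry(0)=X with Y=5, I=3; with digits 2,3,5,7,9 already taken and all letters distinct, the only value for X is 8, so X=8.
Step 7. [col 3: G + B ≡ S (mod 10)] in column 3 we have G+B≡S with carry-in 0; given G=9, B=2 and digits 2,3,5,7,8,9 already taken and all letters distinct, that pins S to 1, so S=1.
Step 8. [col 4: Z + X ≡ Y (mod 10)] column 4 reads Z+X+carry(1)=Y with X=8, Y=5; with digits 1,2,3,5,7,8,9 already taken and all letters distinct, the only value for Z is 6. So Z=6.
Step 9. [col 6: B + H ≡ V (mod 10)] from column 6 (B=2, V=7, carry-in 1, digits 1,2,3,5,6,7,8,9 already taken and all letters distinct): H must equal 4, so H=4.

Answer: B=2, G=9, H=4, I=3, S=1, V=7, X=8, Y=5, Z=6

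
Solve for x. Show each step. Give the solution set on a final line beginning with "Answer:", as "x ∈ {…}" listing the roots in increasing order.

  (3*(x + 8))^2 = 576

Step 1. [(3*(x + 8))^2 = 576] LHS squared, RHS 576 ≥ 0: apply √ (±), so sqrt: 3*(x + 8) = 24 or -24.
Step 2. [3*(x + 8) = 24 or -24] divide by the outer 3, so div: x + 8 = 8 or -8.
Step 3. [x + 8 = 8 or -8] peel the +8: subtract 8 from each side. So sub: x = 0 or -16.

Answer: x ∈ {-16, 0}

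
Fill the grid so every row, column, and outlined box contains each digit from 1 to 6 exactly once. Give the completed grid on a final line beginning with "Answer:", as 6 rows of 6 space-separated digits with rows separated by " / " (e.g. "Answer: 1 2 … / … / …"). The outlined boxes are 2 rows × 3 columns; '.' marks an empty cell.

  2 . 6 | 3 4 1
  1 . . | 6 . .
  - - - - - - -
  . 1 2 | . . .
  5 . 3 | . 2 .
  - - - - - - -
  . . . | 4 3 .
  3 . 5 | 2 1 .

Step 1. [r3c5∈{5,6}] 6 has one home in col 5: r3c5 ⇒ r3c5=6.
Step 2. [r4c2∈{4,6}] r4c2 is the only open cell in row 4 admitting 6, so r4c2=6.
Step 3. [r5c6∈{5,6}] across row 5, 5 lands solely at r5c6, so r5c6=5.
Step 4. [r2c2∈{3,4,5}] row 2 places 3 nowhere but r2c2. So r2c2=3.
Step 5. [r3c1∈{4}] r3c1 is down to just 4, so r3c1=4.
Step 6. [r2c5∈{5}] only 5 remains possible at r2c5 ⇒ r2c5=5.
Step 7. [r6c6∈{6}] nothing but 6 survives at r6c6. So r6c6=6.
Step 8. [r3c4∈{5}] only 5 remains possible at r3c4 ⇒ r3c4=5.
Step 9. [r3c6∈{3}] r3c6 has the single candidate 3. So r3c6=3.
Step 10. [r4c4∈{1}] only 1 remains possible at r4c4 ⇒ r4c4=1.
Step 11. [r5c3∈{1}] r5c3 is down to just 1, so r5c3=1.
Step 12. [r6c2∈{4}] r6c2 is down to just 4. So r6c2=4.
Step 13. [r5c1∈{6}] nothing but 6 survives at r5c1. So r5c1=6.
Step 14. [r1c2∈{5}] r1c2's peers cover all but 5, so r1c2=5.
Step 15. [r4c6∈{4}] nothing but 4 survives at r4c6 ⇒ r4c6=4.
Step 16. [r2c6∈{2}] r2c6's peers cover all but 2. So r2c6=2.
Step 17. [r2c3∈{4}] r2c3's peers cover all but 4. So r2c3=4.
Step 18. [r5c2∈{2}] nothing but 2 survives at r5c2. So r5c2=2.

Answer: 2 5 6 3 4 1 / 1 3 4 6 5 2 / 4 1 2 5 6 3 / 5 6 3 1 2 4 / 6 2 1 4 3 5 / 3 4 5 2 1 6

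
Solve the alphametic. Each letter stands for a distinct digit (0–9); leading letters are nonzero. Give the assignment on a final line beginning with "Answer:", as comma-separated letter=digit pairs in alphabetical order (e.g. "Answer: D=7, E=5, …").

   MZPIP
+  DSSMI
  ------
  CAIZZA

Step 1. [col 1: P + I ≡ A (mod 10)] P=8 is one option consistent with column 1 (P + I ≡ A (mod 10), carry-in 0) — take it. So P=8.
Step 2. [col 1: P + I ≡ A (mod 10)] A=4 is one option consistent with column 1 (P + I ≡ A (mod 10), carry-in 0) — take it. So A=4.
Step 3. [col 1: P + I ≡ A (mod 10)] column 1: given P=8, A=4, carry-in 0, and digits 4,8 already taken and all letters distinct, P+I≡A (mod 10) forces I=6, so I=6.
Step 4. [col 2: I + M ≡ Z (mod 10)] several values work for M in column 2 (I + M ≡ Z (mod 10), carry-in 1); try M=5, so M=5.
Step 5. [col 2: I + M ≡ Z (mod 10)] column 2: given I=6, M=5, carry-in 1, and digits 4,5,6,8 already taken and all letters distinct, I+M≡Z (mod 10) forces Z=2. So Z=2.
Step 6. [col 3: P + S ≡ Z (mod 10)] column 3: given P=8, Z=2, carry-in 1, and digits 2,4,5,6,8 already taken and all letters distinct, P+S≡Z (mod 10) forces S=3. So S=3.
Step 7. [col 5: M + D ≡ A (mod 10)] from column 5 (M=5, A=4, carry-in 0, digits 2,3,4,5,6,8 already taken and all letters distinct): D must equal 9, so D=9.
Step 8. [col 6: carry → C] column 6: given nothing yet, carry-in 1, and digits 2,3,4,5,6,8,9 already taken and all letters distinct, ·+·≡C (mod 10) forces C=1. So C=1.

Answer: A=4, C=1, D=9, I=6, M=5, P=8, S=3, Z=2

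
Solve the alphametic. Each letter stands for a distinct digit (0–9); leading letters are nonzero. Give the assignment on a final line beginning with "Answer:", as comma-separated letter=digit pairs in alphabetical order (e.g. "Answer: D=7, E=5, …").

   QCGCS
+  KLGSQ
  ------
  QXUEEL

Step 1. [col 1: S + Q ≡ L (mod 10)] several values work for L in column 1 (S + Q ≡ L (mod 10), carry-in 0); try L=5 ⇒ L=5.
Step 2. [col 1: S + Q ≡ L (mod 10)] no forcing yet in column 1 (carry-in 0); S=4 is free and consistent — try it ⇒ S=4.
Step 3. [col 1: S + Q ≡ L (mod 10)] from column 1 (S=4, L=5, carry-in 0, digits 4,5 already taken and all letters distinct): Q must equal 1 ⇒ Q=1.
Step 4. [col 2: C + S ≡ E (mod 10)] no forcing yet in column 2 (carry-in 0); E=6 is free and consistent — try it. So E=6.
Step 5. [col 2: C + S ≡ E (mod 10)] column 2 reads C+S+carry(0)=E with S=4, E=6; with digits 1,4,5,6 already taken and all letters distinct, the only value for C is 2 ⇒ C=2.
Step 6. [col 3: G + G ≡ E (mod 10)] G=3 is one option consistent with column 3 (G + G ≡ E (mod 10), carry-in 0) — take it. So G=3.
Step 7. [col 4: C + L ≡ U (mod 10)] in column 4 we have C+L≡U with carry-in 0; given C=2, L=5 and digits 1,2,3,4,5,6 already taken and all letters distinct, that pins U to 7 ⇒ U=7.
Step 8. [col 5: Q + K ≡ X (mod 10)] no forcing yet in column 5 (carry-in 0); K=9 is free and consistent — try it. So K=9.
Step 9. [col 5: Q + K ≡ X (mod 10)] column 5 reads Q+K+carry(0)=X with Q=1, K=9; with digits 1,2,3,4,5,6,7,9 already taken and all letters distinct, the only value for X is 0. So X=0.

Answer: C=2, E=6, G=3, K=9, L=5, Q=1, S=4, U=7, X=0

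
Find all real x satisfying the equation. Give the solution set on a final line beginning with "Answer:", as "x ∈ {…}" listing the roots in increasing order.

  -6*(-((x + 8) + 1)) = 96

Step 1. [-6*(-((x + 8) + 1)) = 96] -6 out front; divide by -6 ⇒ div: -((x + 8) + 1) = -16.
Step 2. [-((x + 8) + 1) = -16] flip signs both sides, so neg: (x + 8) + 1 = 16.
Step 3. [(x + 8) + 1 = 16] subtract 1: x sits inside (… + 1) ⇒ sub: x + 8 = 15.
Step 4. [x + 8 = 15] subtract 8: x sits inside (… + 8), so sub: x = 7.

Answer: x ∈ {7}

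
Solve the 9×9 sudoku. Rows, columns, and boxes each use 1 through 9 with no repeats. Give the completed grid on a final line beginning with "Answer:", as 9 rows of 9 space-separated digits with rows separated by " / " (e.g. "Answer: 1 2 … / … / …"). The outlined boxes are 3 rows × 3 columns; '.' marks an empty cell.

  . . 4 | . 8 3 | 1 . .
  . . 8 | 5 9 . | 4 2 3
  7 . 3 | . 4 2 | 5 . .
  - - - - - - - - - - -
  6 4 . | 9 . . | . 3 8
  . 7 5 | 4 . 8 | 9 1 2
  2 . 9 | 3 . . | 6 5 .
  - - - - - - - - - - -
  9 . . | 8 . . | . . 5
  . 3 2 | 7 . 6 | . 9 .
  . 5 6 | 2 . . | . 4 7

Step 1. [r7c2∈{1}] r7c2 has the single candidate 1. So r7c2=1.
Step 2. [r1c4∈{6}] r1c4 is down to just 6, so r1c4=6.
Step 3. [r4c5∈{1,2,5,7}] across row 4, 2 lands solely at r4c5, so r4c5=2.
Step 4. [r6c5∈{1,7}] 7 has one home in col 5: r6c5, so r6c5=7.
Step 5. [r6c6∈{1}] only 1 remains possible at r6c6 ⇒ r6c6=1.
Step 6. [r3c9∈{6,9}] col 9 places 6 nowhere but r3c9. So r3c9=6.
Step 7. [r7c5∈{3}] only 3 remains possible at r7c5, so r7c5=3.
Step 8. [r8c7∈{8}] nothing but 8 survives at r8c7, so r8c7=8.
Step 9. [r8c9∈{1}] r8c9 has the single candidate 1 ⇒ r8c9=1.
Step 10. [r1c9∈{9}] r1c9 is down to just 9 ⇒ r1c9=9.
Step 11. [r4c6∈{5}] r4c6 has the single candidate 5 ⇒ r4c6=5.
Step 12. [r3c4∈{1}] r3c4 is down to just 1 ⇒ r3c4=1.
Step 13. [r8c5∈{5}] only 5 remains possible at r8c5, so r8c5=5.
Step 14. [r9c5∈{1}] nothing but 1 survives at r9c5, so r9c5=1.
Step 15. [r1c1∈{5}] nothing but 5 survives at r1c1. So r1c1=5.
Step 16. [r7c8∈{6}] r7c8's peers cover all but 6. So r7c8=6.
Step 17. [r4c7∈{7}] only 7 remains possible at r4c7. So r4c7=7.
Step 18. [r9c1∈{8}] nothing but 8 survives at r9c1, so r9c1=8.
Step 19. [r9c6∈{9}] nothing but 9 survives at r9c6. So r9c6=9.
Step 20. [r1c2∈{2}] r1c2 is down to just 2, so r1c2=2.
Step 21. [r3c8∈{8}] r3c8's peers cover all but 8 ⇒ r3c8=8.
Step 22. [r2c2∈{6}] r2c2 has the single candidate 6, so r2c2=6.
Step 23. [r6c2∈{8}] only 8 remains possible at r6c2. So r6c2=8.
Step 24. [r9c7∈{3}] r9c7's peers cover all but 3. So r9c7=3.
Step 25. [r5c5∈{6}] r5c5 is down to just 6 ⇒ r5c5=6.
Step 26. [r7c3∈{7}] nothing but 7 survives at r7c3 ⇒ r7c3=7.
Step 27. [r1c8∈{7}] r1c8 is down to just 7, so r1c8=7.
Step 28. [r3c2∈{9}] nothing but 9 survives at r3c2, so r3c2=9.
Step 29. [r7c7∈{2}] r7c7's peers cover all but 2 ⇒ r7c7=2.
Step 30. [r7c6∈{4}] only 4 remains possible at r7c6. So r7c6=4.
Step 31. [r6c9∈{4}] r6c9 has the single candidate 4. So r6c9=4.
Step 32. [r2c6∈{7}] r2c6's peers cover all but 7, so r2c6=7.
Step 33. [r4c3∈{1}] nothing but 1 survives at r4c3 ⇒ r4c3=1.
Step 34. [r2c1∈{1}] nothing but 1 survives at r2c1. So r2c1=1.
Step 35. [r8c1∈{4}] nothing but 4 survives at r8c1, so r8c1=4.
Step 36. [r5c1∈{3}] r5c1's peers cover all but 3 ⇒ r5c1=3.

Answer: 5 2 4 6 8 3 1 7 9 / 1 6 8 5 9 7 4 2 3 / 7 9 3 1 4 2 5 8 6 / 6 4 1 9 2 5 7 3 8 / 3 7 5 4 6 8 9 1 2 / 2 8 9 3 7 1 6 5 4 / 9 1 7 8 3 4 2 6 5 / 4 3 2 7 5 6 8 9 1 / 8 5 6 2 1 9 3 4 7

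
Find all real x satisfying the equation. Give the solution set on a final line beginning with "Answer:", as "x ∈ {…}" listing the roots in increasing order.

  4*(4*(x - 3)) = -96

Step 1. [4*(4*(x - 3)) = -96] 4 out front; divide by 4 ⇒ div: 4*(x - 3) = -24.
Step 2. [4*(x - 3) = -24] leading coefficient 4: divide by 4 ⇒ div: x - 3 = -6.
Step 3. [x - 3 = -6] peel the -3: add 3 from each side, so sub: x = -3.

Answer: x ∈ {-3}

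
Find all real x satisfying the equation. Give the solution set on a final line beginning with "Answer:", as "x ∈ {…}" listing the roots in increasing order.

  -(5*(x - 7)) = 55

Step 1. [-(5*(x - 7)) = 55] flip signs both sides, so neg: 5*(x - 7) = -55.
Step 2. [5*(x - 7) = -55] 5 out front; divide by 5. So div: x - 7 = -11.
Step 3. [x - 7 = -11] peel the -7: add 7 from each side ⇒ sub: x = -4.

Answer: x ∈ {-4}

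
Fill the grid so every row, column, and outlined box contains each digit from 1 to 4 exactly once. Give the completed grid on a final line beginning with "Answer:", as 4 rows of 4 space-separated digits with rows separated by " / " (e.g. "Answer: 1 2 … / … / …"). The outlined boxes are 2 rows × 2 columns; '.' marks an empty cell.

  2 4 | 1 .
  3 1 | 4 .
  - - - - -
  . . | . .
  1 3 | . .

Step 1. [r3c4∈{1,2,3,4}] 1 has one home in row 3: r3c4. So r3c4=1.
Step 2. [r4c3∈{2}] nothing but 2 survives at r4c3. So r4c3=2.
Step 3. [r1c4∈{3}] r1c4's peers cover all but 3. So r1c4=3.
Step 4. [r3c2∈{2}] only 2 remains possible at r3c2. So r3c2=2.
Step 5. [r3c1∈{4}] r3c1 has the single candidate 4 ⇒ r3c1=4.
Step 6. [r3c3∈{3}] nothing but 3 survives at r3c3, so r3c3=3.
Step 7. [r2c4∈{2}] r2c4 has the single candidate 2 ⇒ r2c4=2.
Step 8. [r4c4∈{4}] r4c4 is down to just 4 ⇒ r4c4=4.

Answer: 2 4 1 3 / 3 1 4 2 / 4 2 3 1 / 1 3 2 4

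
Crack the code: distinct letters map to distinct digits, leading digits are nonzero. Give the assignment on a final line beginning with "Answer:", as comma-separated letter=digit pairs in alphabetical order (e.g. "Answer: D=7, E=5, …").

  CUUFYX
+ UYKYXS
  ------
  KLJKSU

Step 1. [col 1: X + S ≡ U (mod 10)] no forcing yet in column 1 (carry-in 0); X=3 is free and consistent — try it ⇒ X=3.
Step 2. [col 1: X + S ≡ U (mod 10)] U=2 is one option consistent with column 1 (X + S ≡ U (mod 10), carry-in 0) — take it ⇒ U=2.
Step 3. [col 1: X + S ≡ U (mod 10)] column 1: given X=3, U=2, carry-in 0, and digits 2,3 already taken and all letters distinct, X+S≡U (mod 10) forces S=9. So S=9.
Step 4. [col 2: Y + X ≡ S (mod 10)] column 2 reads Y+X+carry(1)=S with X=3, S=9; with digits 2,3,9 already taken and all letters distinct, the only value for Y is 5. So Y=5.
Step 5. [col 3: F + Y ≡ K (mod 10)] no forcing yet in column 3 (carry-in 0); F=1 is free and consistent — try it, so F=1.
Step 6. [col 3: F + Y ≡ K (mod 10)] from column 3 (F=1, Y=5, carry-in 0, digits 1,2,3,5,9 already taken and all letters distinct): K must equal 6 ⇒ K=6.
Step 7. [col 4: U + K ≡ J (mod 10)] in column 4 we have U+K≡J with carry-in 0; given U=2, K=6 and digits 1,2,3,5,6,9 already taken and all letters distinct, that pins J to 8 ⇒ J=8.
Step 8. [col 5: U + Y ≡ L (mod 10)] from column 5 (U=2, Y=5, carry-in 0, digits 1,2,3,5,6,8,9 already taken and all letters distinct): L must equal 7, so L=7.
Step 9. [col 6: C + U ≡ K (mod 10)] in column 6 we have C+U≡K with carry-in 0; given U=2, K=6 and digits 1,2,3,5,6,7,8,9 already taken and all letters distinct, that pins C to 4, so C=4.

Answer: C=4, F=1, J=8, K=6, L=7, S=9, U=2, X=3, Y=5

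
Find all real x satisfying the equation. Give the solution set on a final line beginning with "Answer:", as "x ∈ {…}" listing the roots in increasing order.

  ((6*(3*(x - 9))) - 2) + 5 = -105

Step 1. [((6*(3*(x - 9))) - 2) + 5 = -105] 5 comes off first (subtract 5), so sub: (6*(3*(x - 9))) - 2 = -110.
Step 2. [(6*(3*(x - 9))) - 2 = -110] peel the -2: add 2 from each side, so sub: 6*(3*(x - 9)) = -108.
Step 3. [6*(3*(x - 9)) = -108] divide by the outer 6, so div: 3*(x - 9) = -18.
Step 4. [3*(x - 9) = -18] 3·(inner) — divide through by 3. So div: x - 9 = -6.
Step 5. [x - 9 = -6] add 9: x sits inside (… - 9), so sub: x = 3.

Answer: x ∈ {3}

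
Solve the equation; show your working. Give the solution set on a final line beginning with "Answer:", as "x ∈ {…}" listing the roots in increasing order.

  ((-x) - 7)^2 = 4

Step 1. [((-x) - 7)^2 = 4] 4 ≥ 0, LHS is (·)² — take ±√, so sqrt: (-x) - 7 = 2 or -2.
Step 2. [(-x) - 7 = 2 or -2] peel the -7: add 7 from each side, so sub: -x = 9 or 5.
Step 3. [-x = 9 or 5] flip signs both sides ⇒ neg: x = -9 or -5.

Answer: x ∈ {-9, -5}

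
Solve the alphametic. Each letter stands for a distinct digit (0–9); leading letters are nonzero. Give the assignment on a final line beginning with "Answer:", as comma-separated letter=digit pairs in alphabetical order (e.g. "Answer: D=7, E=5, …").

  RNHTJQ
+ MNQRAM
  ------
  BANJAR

Step 1. [col 1: Q + M ≡ R (mod 10)] R=3 is one option consistent with column 1 (Q + M ≡ R (mod 10), carry-in 0) — take it, so R=3.
Step 2. [col 1: Q + M ≡ R (mod 10)] column 1 (Q + M ≡ R (mod 10), carry-in 0) doesn't pin Q yet; pick Q=2 and continue ⇒ Q=2.
Step 3. [col 1: Q + M ≡ R (mod 10)] column 1: given Q=2, R=3, carry-in 0, and digits 2,3 already taken and all letters distinct, Q+M≡R (mod 10) forces M=1, so M=1.
Step 4. [col 2: J + A ≡ A (mod 10)] from column 2 (nothing yet, carry-in 0, digits 1,2,3 already taken and all letters distinct): J must equal 0 ⇒ J=0.
Step 5. [col 2: J + A ≡ A (mod 10)] A=8 is one option consistent with column 2 (J + A ≡ A (mod 10), carry-in 0) — take it, so A=8.
Step 6. [col 3: T + R ≡ J (mod 10)] column 3: given R=3, J=0, carry-in 0, and digits 0,1,2,3,8 already taken and all letters distinct, T+R≡J (mod 10) forces T=7. So T=7.
Step 7. [col 4: H + Q ≡ N (mod 10)] column 4 reads H+Q+carry(1)=N with Q=2; with digits 0,1,2,3,7,8 already taken and all letters distinct, the only value for H is 6 ⇒ H=6.
Step 8. [col 4: H + Q ≡ N (mod 10)] from column 4 (H=6, Q=2, carry-in 1, digits 0,1,2,3,6,7,8 already taken and all letters distinct): N must equal 9 ⇒ N=9.
Step 9. [col 6: R + M ≡ B (mod 10)] from column 6 (R=3, M=1, carry-in 1, digits 0,1,2,3,6,7,8,9 already taken and all letters distinct): B must equal 5 ⇒ B=5.

Answer: A=8, B=5, H=6, J=0, M=1, N=9, Q=2, R=3, T=7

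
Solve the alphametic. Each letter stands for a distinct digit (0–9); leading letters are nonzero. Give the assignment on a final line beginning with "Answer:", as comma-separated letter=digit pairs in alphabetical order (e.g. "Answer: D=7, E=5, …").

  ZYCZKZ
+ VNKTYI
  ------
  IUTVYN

Step 1. [col 1: Z + I ≡ N (mod 10)] several values work for N in column 1 (Z + I ≡ N (mod 10), carry-in 0); try N=6 ⇒ N=6.
Step 2. [col 1: Z + I ≡ N (mod 10)] column 1 (Z + I ≡ N (mod 10), carry-in 0) doesn't pin Z yet; pick Z=2 and continue, so Z=2.
Step 3. [col 1: Z + I ≡ N (mod 10)] column 1 reads Z+I+carry(0)=N with Z=2, N=6; with digits 2,6 already taken and all letters distinct, the only value for I is 4 ⇒ I=4.
Step 4. [col 2: K + Y ≡ Y (mod 10)] column 2 reads K+Y+carry(0)=Y with nothing yet; with digits 2,4,6 already taken and all letters distinct, the only value for K is 0. So K=0.
Step 5. [col 2: K + Y ≡ Y (mod 10)] no forcing yet in column 2 (carry-in 0); Y=7 is free and consistent — try it, so Y=7.
Step 6. [col 3: Z + T ≡ V (mod 10)] several values work for T in column 3 (Z + T ≡ V (mod 10), carry-in 0); try T=9. So T=9.
Step 7. [col 3: Z + T ≡ V (mod 10)] column 3: given Z=2, T=9, carry-in 0, and digits 0,2,4,6,7,9 already taken and all letters distinct, Z+T≡V (mod 10) forces V=1 ⇒ V=1.
Step 8. [col 4: C + K ≡ T (mod 10)] in column 4 we have C+K≡T with carry-in 1; given K=0, T=9 and digits 0,1,2,4,6,7,9 already taken and all letters distinct, that pins C to 8. So C=8.
Step 9. [col 5: Y + N ≡ U (mod 10)] in column 5 we have Y+N≡U with carry-in 0; given Y=7, N=6 and digits 0,1,2,4,6,7,8,9 already taken and all letters distinct, that pins U to 3. So U=3.

Answer: C=8, I=4, K=0, N=6, T=9, U=3, V=1, Y=7, Z=2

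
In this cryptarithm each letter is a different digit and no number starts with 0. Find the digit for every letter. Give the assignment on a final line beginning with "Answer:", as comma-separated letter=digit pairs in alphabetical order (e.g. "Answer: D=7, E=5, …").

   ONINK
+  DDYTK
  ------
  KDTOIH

Step 1. [col 1: K + K ≡ H (mod 10)] column 1 (K + K ≡ H (mod 10), carry-in 0) doesn't pin K yet; pick K=1 and continue ⇒ K=1.
Step 2. [col 1: K + K ≡ H (mod 10)] in column 1 we have K+K≡H with carry-in 0; given K=1 and digits 1 already taken and all letters distinct, that pins H to 2. So H=2.
Step 3. [col 2: N + T ≡ I (mod 10)] no forcing yet in column 2 (carry-in 0); I=0 is free and consistent — try it ⇒ I=0.
Step 4. [col 2: N + T ≡ I (mod 10)] T=3 is one option consistent with column 2 (N + T ≡ I (mod 10), carry-in 0) — take it, so T=3.
Step 5. [col 2: N + T ≡ I (mod 10)] from column 2 (T=3, I=0, carry-in 0, digits 0,1,2,3 already taken and all letters distinct): N must equal 7. So N=7.
Step 6. [col 3: I + Y ≡ O (mod 10)] no forcing yet in column 3 (carry-in 1); Y=8 is free and consistent — try it ⇒ Y=8.
Step 7. [col 3: I + Y ≡ O (mod 10)] in column 3 we have I+Y≡O with carry-in 1; given I=0, Y=8 and digits 0,1,2,3,7,8 already taken and all letters distinct, that pins O to 9. So O=9.
Step 8. [col 4: N + D ≡ T (mod 10)] column 4 reads N+D+carry(0)=T with N=7, T=3; with digits 0,1,2,3,7,8,9 already taken and all letters distinct, the only value for D is 6, so D=6.

Answer: D=6, H=2, I=0, K=1, N=7, O=9, T=3, Y=8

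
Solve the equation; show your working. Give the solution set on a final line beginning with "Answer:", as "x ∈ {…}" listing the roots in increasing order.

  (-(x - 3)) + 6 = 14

Step 1. [(-(x - 3)) + 6 = 14] subtract 6: x sits inside (… + 6). So sub: -(x - 3) = 8.
Step 2. [-(x - 3) = 8] flip signs both sides. So neg: x - 3 = -8.
Step 3. [x - 3 = -8] -3 is outermost — add 3 both sides, so sub: x = -5.

Answer: x ∈ {-5}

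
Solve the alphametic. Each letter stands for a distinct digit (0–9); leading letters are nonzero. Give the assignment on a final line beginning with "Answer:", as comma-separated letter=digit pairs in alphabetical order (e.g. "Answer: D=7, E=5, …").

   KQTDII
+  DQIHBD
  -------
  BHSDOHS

Step 1. [col 1: I + D ≡ S (mod 10)] several values work for S in column 1 (I + D ≡ S (mod 10), carry-in 0); try S=4 ⇒ S=4.
Step 2. [B] the sum has 7 digits but both addends have 6; that extra leading digit B is the final carry, namely 1. So B=1.
Step 3. [col 1: I + D ≡ S (mod 10)] no forcing yet in column 1 (carry-in 0); I=5 is free and consistent — try it, so I=5.
Step 4. [col 1: I + D ≡ S (mod 10)] in column 1 we have I+D≡S with carry-in 0; given I=5, S=4 and digits 1,4,5 already taken and all letters distinct, that pins D to 9 ⇒ D=9.
Step 5. [col 2: I + B ≡ H (mod 10)] from column 2 (I=5, B=1, carry-in 1, digits 1,4,5,9 already taken and all letters distinct): H must equal 7. So H=7.
Step 6. [col 3: D + H ≡ O (mod 10)] from column 3 (D=9, H=7, carry-in 0, digits 1,4,5,7,9 already taken and all letters distinct): O must equal 6 ⇒ O=6.
Step 7. [col 4: T + I ≡ D (mod 10)] in column 4 we have T+I≡D with carry-in 1; given I=5, D=9 and digits 1,4,5,6,7,9 already taken and all letters distinct, that pins T to 3 ⇒ T=3.
Step 8. [col 5: Q + Q ≡ S (mod 10)] column 5 reads Q+Q+carry(0)=S with S=4; with digits 1,3,4,5,6,7,9 already taken and all letters distinct, the only value for Q is 2. So Q=2.
Step 9. [col 6: K + D ≡ H (mod 10)] column 6: given D=9, H=7, carry-in 0, and digits 1,2,3,4,5,6,7,9 already taken and all letters distinct, K+D≡H (mod 10) forces K=8, so K=8.

Answer: B=1, D=9, H=7, I=5, K=8, O=6, Q=2, S=4, T=3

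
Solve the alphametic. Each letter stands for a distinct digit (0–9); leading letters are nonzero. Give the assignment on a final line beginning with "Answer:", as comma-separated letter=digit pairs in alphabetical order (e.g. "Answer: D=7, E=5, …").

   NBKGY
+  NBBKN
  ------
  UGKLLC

Step 1. [col 1: Y + N ≡ C (mod 10)] no forcing yet in column 1 (carry-in 0); N=7 is free and consistent — try it ⇒ N=7.
Step 2. [U] the sum has 6 digits but both addends have 5; that extra leading digit U is the final carry, namely 1. So U=1.
Step 3. [col 1: Y + N ≡ C (mod 10)] no forcing yet in column 1 (carry-in 0); Y=3 is free and consistent — try it, so Y=3.
Step 4. [col 1: Y + N ≡ C (mod 10)] in column 1 we have Y+N≡C with carry-in 0; given Y=3, N=7 and digits 1,3,7 already taken and all letters distinct, that pins C to 0 ⇒ C=0.
Step 5. [col 2: G + K ≡ L (mod 10)] several values work for G in column 2 (G + K ≡ L (mod 10), carry-in 1); try G=5. So G=5.
Step 6. [col 2: G + K ≡ L (mod 10)] column 2 (G + K ≡ L (mod 10), carry-in 1) doesn't pin L yet; pick L=8 and continue. So L=8.
Step 7. [col 2: G + K ≡ L (mod 10)] column 2: given G=5, L=8, carry-in 1, and digits 0,1,3,5,7,8 already taken and all letters distinct, G+K≡L (mod 10) forces K=2 ⇒ K=2.
Step 8. [col 3: K + B ≡ L (mod 10)] from column 3 (K=2, L=8, carry-in 0, digits 0,1,2,3,5,7,8 already taken and all letters distinct): B must equal 6, so B=6.

Answer: B=6, C=0, G=5, K=2, L=8, N=7, U=1, Y=3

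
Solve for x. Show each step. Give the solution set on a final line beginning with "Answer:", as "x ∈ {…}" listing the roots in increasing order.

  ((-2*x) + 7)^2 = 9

Step 1. [((-2*x) + 7)^2 = 9] √ both sides: 9 ≥ 0 gives two branches, so sqrt: (-2*x) + 7 = 3 or -3.
Step 2. [(-2*x) + 7 = 3 or -3] +7 is outermost — subtract 7 both sides. So sub: -2*x = -4 or -10.
Step 3. [-2*x = -4 or -10] leading coefficient -2: divide by -2 ⇒ div: x = 2 or 5.

Answer: x ∈ {2, 5}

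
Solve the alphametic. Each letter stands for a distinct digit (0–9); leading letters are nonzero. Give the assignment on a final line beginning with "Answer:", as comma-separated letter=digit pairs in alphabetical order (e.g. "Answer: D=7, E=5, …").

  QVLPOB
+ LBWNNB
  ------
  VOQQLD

Step 1. [col 1: B + B ≡ D (mod 10)] B=5 is one option consistent with column 1 (B + B ≡ D (mod 10), carry-in 0) — take it, so B=5.
Step 2. [col 1: B + B ≡ D (mod 10)] in column 1 we have B+B≡D with carry-in 0; given B=5 and digits 5 already taken and all letters distinct, that pins D to 0, so D=0.
Step 3. [col 2: O + N ≡ L (mod 10)] column 2 (O + N ≡ L (mod 10), carry-in 1) doesn't pin O yet; pick O=4 and continue. So O=4.
Step 4. [col 2: O + N ≡ L (mod 10)] several values work for L in column 2 (O + N ≡ L (mod 10), carry-in 1); try L=2 ⇒ L=2.
Step 5. [col 2: O + N ≡ L (mod 10)] column 2: given O=4, L=2, carry-in 1, and digits 0,2,4,5 already taken and all letters distinct, O+N≡L (mod 10) forces N=7, so N=7.
Step 6. [col 3: P + N ≡ Q (mod 10)] several values work for Q in column 3 (P + N ≡ Q (mod 10), carry-in 1); try Q=6 ⇒ Q=6.
Step 7. [col 3: P + N ≡ Q (mod 10)] in column 3 we have P+N≡Q with carry-in 1; given N=7, Q=6 and digits 0,2,4,5,6,7 already taken and all letters distinct, that pins P to 8 ⇒ P=8.
Step 8. [col 4: L + W ≡ Q (mod 10)] from column 4 (L=2, Q=6, carry-in 1, digits 0,2,4,5,6,7,8 already taken and all letters distinct): W must equal 3 ⇒ W=3.
Step 9. [col 5: V + B ≡ O (mod 10)] column 5: given B=5, O=4, carry-in 0, and digits 0,2,3,4,5,6,7,8 already taken and all letters distinct, V+B≡O (mod 10) forces V=9. So V=9.

Answer: B=5, D=0, L=2, N=7, O=4, P=8, Q=6, V=9, W=3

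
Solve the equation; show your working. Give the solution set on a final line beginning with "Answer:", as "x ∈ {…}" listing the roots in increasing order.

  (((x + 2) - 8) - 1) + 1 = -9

Step 1. [(((x + 2) - 8) - 1) + 1 = -9] the outer +1 inverts by subtracting 1. So sub: ((x + 2) - 8) - 1 = -10.
Step 2. [((x + 2) - 8) - 1 = -10] 1 comes off first (add 1) ⇒ sub: (x + 2) - 8 = -9.
Step 3. [(x + 2) - 8 = -9] add 8: x sits inside (… - 8). So sub: x + 2 = -1.
Step 4. [x + 2 = -1] +2 is outermost — subtract 2 both sides. So sub: x = -3.

Answer: x ∈ {-3}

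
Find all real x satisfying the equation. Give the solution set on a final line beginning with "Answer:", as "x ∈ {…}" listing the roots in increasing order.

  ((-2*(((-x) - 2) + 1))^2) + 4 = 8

Step 1. [((-2*(((-x) - 2) + 1))^2) + 4 = 8] peel the +4: subtract 4 from each side ⇒ sub: (-2*(((-x) - 2) + 1))^2 = 4.
Step 2. [(-2*(((-x) - 2) + 1))^2 = 4] 4 ≥ 0, LHS is (·)² — take ±√, so sqrt: -2*(((-x) - 2) + 1) = 2 or -2.
Step 3. [-2*(((-x) - 2) + 1) = 2 or -2] -2·(inner) — divide through by -2, so div: ((-x) - 2) + 1 = -1 or 1.
Step 4. [((-x) - 2) + 1 = -1 or 1] +1 is outermost — subtract 1 both sides ⇒ sub: (-x) - 2 = -2 or 0.
Step 5. [(-x) - 2 = -2 or 0] the outer -2 inverts by adding 2, so sub: -x = 0 or 2.
Step 6. [-x = 0 or 2] flip signs both sides ⇒ neg: x = 0 or -2.

Answer: x ∈ {-2, 0}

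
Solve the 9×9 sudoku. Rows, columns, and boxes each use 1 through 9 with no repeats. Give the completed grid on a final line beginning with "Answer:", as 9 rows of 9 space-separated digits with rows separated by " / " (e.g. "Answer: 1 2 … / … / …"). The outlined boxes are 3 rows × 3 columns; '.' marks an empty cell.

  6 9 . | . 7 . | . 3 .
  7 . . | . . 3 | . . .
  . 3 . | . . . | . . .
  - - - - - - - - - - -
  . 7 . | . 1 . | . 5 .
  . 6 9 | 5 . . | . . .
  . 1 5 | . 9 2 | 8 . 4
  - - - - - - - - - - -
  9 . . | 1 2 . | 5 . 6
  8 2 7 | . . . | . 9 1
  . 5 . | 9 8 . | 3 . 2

Step 1. [r8c7∈{4}] only 4 remains possible at r8c7, so r8c7=4.
Step 2. [r4c3∈{2,3,4,8}] box 4 places 8 nowhere but r4c3 ⇒ r4c3=8.
Step 3. [r3c6∈{1,4,5,6,8,9}] r3c6 is the only open cell in col 6 admitting 9 ⇒ r3c6=9.
Step 4. [r3c1∈{1,2,4,5}] in col 1, 5 fits only at r3c1. So r3c1=5.
Step 5. [r9c8∈{7}] only 7 remains possible at r9c8 ⇒ r9c8=7.
Step 6. [r1c6∈{1,4,5,8}] in col 6, 1 fits only at r1c6 ⇒ r1c6=1.
Step 7. [r1c7∈{2}] nothing but 2 survives at r1c7 ⇒ r1c7=2.
Step 8. [r1c3∈{4}] r1c3's peers cover all but 4 ⇒ r1c3=4.
Step 9. [r6c8∈{6}] r6c8 is down to just 6, so r6c8=6.
Step 10. [r2c5∈{4,5,6}] in box 2, 5 fits only at r2c5 ⇒ r2c5=5.
Step 11. [r2c2∈{8}] r2c2 is down to just 8, so r2c2=8.
Step 12. [r6c1∈{3}] nothing but 3 survives at r6c1. So r6c1=3.
Step 13. [r5c6∈{4,7,8}] 8 has one home in row 5: r5c6. So r5c6=8.
Step 14. [r4c1∈{2,4}] across row 4, 2 lands solely at r4c1 ⇒ r4c1=2.
Step 15. [r5c1∈{4}] nothing but 4 survives at r5c1 ⇒ r5c1=4.
Step 16. [r3c5∈{4,6}] across col 5, 4 lands solely at r3c5 ⇒ r3c5=4.
Step 17. [r8c5∈{3,6}] col 5 places 6 nowhere but r8c5. So r8c5=6.
Step 18. [r4c4∈{3,4,6}] across col 4, 4 lands solely at r4c4 ⇒ r4c4=4.
Step 19. [r4c9∈{3,9}] in row 4, 3 fits only at r4c9, so r4c9=3.
Step 20. [r1c4∈{8}] r1c4's peers cover all but 8. So r1c4=8.
Step 21. [r5c9∈{7}] r5c9 has the single candidate 7. So r5c9=7.
Step 22. [r5c7∈{1}] r5c7 is down to just 1, so r5c7=1.
Step 23. [r3c7∈{6,7}] 7 has one home in row 3: r3c7, so r3c7=7.
Step 24. [r2c7∈{6,9}] across col 7, 6 lands solely at r2c7, so r2c7=6.
Step 25. [r2c4∈{2}] nothing but 2 survives at r2c4, so r2c4=2.
Step 26. [r2c3∈{1}] only 1 remains possible at r2c3, so r2c3=1.
Step 27. [r3c8∈{1,8}] row 3 places 1 nowhere but r3c8 ⇒ r3c8=1.
Step 28. [r7c6∈{4,7}] row 7 places 7 nowhere but r7c6, so r7c6=7.
Step 29. [r8c6∈{5}] r8c6 is down to just 5. So r8c6=5.
Step 30. [r9c1∈{1}] r9c1 is down to just 1, so r9c1=1.
Step 31. [r7c3∈{3}] only 3 remains possible at r7c3, so r7c3=3.
Step 32. [r9c3∈{6}] r9c3's peers cover all but 6, so r9c3=6.
Step 33. [r9c6∈{4}] r9c6's peers cover all but 4. So r9c6=4.
Step 34. [r2c9∈{9}] only 9 remains possible at r2c9 ⇒ r2c9=9.
Step 35. [r3c3∈{2}] r3c3 is down to just 2, so r3c3=2.
Step 36. [r1c9∈{5}] r1c9 is down to just 5, so r1c9=5.
Step 37. [r7c2∈{4}] only 4 remains possible at r7c2. So r7c2=4.
Step 38. [r2c8∈{4}] nothing but 4 survives at r2c8 ⇒ r2c8=4.
Step 39. [r4c6∈{6}] only 6 remains possible at r4c6. So r4c6=6.
Step 40. [r8c4∈{3}] r8c4's peers cover all but 3. So r8c4=3.
Step 41. [r7c8∈{8}] r7c8 has the single candidate 8 ⇒ r7c8=8.
Step 42. [r6c4∈{7}] nothing but 7 survives at r6c4. So r6c4=7.
Step 43. [r3c9∈{8}] only 8 remains possible at r3c9, so r3c9=8.
Step 44. [r5c5∈{3}] r5c5's peers cover all but 3 ⇒ r5c5=3.
Step 45. [r3c4∈{6}] nothing but 6 survives at r3c4. So r3c4=6.
Step 46. [r5c8∈{2}] r5c8's peers cover all but 2, so r5c8=2.
Step 47. [r4c7∈{9}] only 9 remains possible at r4c7. So r4c7=9.

Answer: 6 9 4 8 7 1 2 3 5 / 7 8 1 2 5 3 6 4 9 / 5 3 2 6 4 9 7 1 8 / 2 7 8 4 1 6 9 5 3 / 4 6 9 5 3 8 1 2 7 / 3 1 5 7 9 2 8 6 4 / 9 4 3 1 2 7 5 8 6 / 8 2 7 3 6 5 4 9 1 / 1 5 6 9 8 4 3 7 2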